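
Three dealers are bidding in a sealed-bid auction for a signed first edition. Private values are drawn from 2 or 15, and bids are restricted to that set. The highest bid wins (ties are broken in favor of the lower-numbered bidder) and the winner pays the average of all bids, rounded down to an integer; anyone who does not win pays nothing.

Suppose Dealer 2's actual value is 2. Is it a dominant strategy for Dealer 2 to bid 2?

Check each profile of the others' bids and compare truth against every alternative bid.
Others bid (2, 15): truth gives 0, best alternative gives -8.
Others bid (2, 2): truth gives 0, best alternative gives -4.
Others bid (15, 2): truth gives 0, best alternative gives 0.
Others bid (15, 15): truth gives 0, best alternative gives 0.
In every case the truthful bid is at least as good as any alternative, so it is a dominant strategy.

Yes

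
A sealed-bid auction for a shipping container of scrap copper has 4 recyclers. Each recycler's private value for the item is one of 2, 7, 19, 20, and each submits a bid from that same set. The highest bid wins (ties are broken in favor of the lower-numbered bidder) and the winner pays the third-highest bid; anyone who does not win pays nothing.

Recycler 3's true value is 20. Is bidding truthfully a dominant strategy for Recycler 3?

Yes

Check each profile of the others' bids and compare truth against every alternative bid.
Others bid (2, 2, 20): truth gives 18, best alternative gives 0.
Others bid (2, 19, 2): truth gives 18, best alternative gives 0.
Others bid (19, 2, 2): truth gives 18, best alternative gives 0.
Others bid (2, 7, 20): truth gives 13, best alternative gives 0.
Others bid (2, 19, 7): truth gives 13, best alternative gives 0.
Others bid (7, 2, 20): truth gives 13, best alternative gives 0.
(Remaining 58 profiles checked similarly; truth is weakly best in each.)
In every case the truthful bid is at least as good as any alternative, so it is a dominant strategy.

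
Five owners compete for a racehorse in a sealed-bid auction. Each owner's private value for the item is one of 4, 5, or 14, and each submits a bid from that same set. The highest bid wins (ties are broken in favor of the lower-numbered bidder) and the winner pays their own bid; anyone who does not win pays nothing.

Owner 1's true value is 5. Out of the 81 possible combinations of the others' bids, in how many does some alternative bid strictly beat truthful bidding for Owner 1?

1

Others bid (4, 4, 4, 4): truth gives 0; bid 4 gives 1 > 0. Violating.
Others bid (4, 4, 4, 5): truth gives 0; no alternative beats it.
Others bid (4, 4, 4, 14): truth gives 0; no alternative beats it.
(Checking all 81 profiles: 1 has a profitable deviation, 80 do not.)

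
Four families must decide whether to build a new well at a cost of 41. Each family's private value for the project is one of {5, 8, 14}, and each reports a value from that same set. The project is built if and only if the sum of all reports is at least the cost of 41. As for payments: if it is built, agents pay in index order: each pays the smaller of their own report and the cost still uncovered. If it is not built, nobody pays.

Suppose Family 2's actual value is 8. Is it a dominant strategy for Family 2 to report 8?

Consider the case where Family 1 reports 8, Family 3 reports 14 and Family 4 reports 14.
Truthful report 8: project built, pays 8, utility 8 - 8 = 0.
Report 5 instead: project built, pays 5, utility 8 - 5 = 3.
Since 3 > 0, reporting 5 is strictly better here, so truthful reporting is not dominant.

No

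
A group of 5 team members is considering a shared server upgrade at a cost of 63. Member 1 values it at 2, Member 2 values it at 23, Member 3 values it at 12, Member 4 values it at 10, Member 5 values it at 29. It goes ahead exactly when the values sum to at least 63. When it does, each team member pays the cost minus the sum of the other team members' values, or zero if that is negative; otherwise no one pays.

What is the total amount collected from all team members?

26

Total value 76 ≥ cost 63, so it is built.
Member 1: others sum to 74; max(0, 63 - 74) = 0.
Member 2: others sum to 53; max(0, 63 - 53) = 10.
Member 3: others sum to 64; max(0, 63 - 64) = 0.
Member 4: others sum to 66; max(0, 63 - 66) = 0.
Member 5: others sum to 47; max(0, 63 - 47) = 16.
Total collected = 0 + 10 + 0 + 0 + 16 = 26.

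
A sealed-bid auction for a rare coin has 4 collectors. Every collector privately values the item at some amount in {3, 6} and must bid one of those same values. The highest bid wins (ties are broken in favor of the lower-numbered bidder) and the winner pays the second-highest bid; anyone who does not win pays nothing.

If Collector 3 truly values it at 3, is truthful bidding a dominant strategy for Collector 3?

Check each profile of the others' bids and compare truth against every alternative bid.
Others bid (3, 3, 6): truth gives 0, best alternative gives -3.
Others bid (3, 3, 3): truth gives 0, best alternative gives 0.
Others bid (3, 6, 3): truth gives 0, best alternative gives 0.
Others bid (3, 6, 6): truth gives 0, best alternative gives 0.
Others bid (6, 3, 3): truth gives 0, best alternative gives 0.
Others bid (6, 3, 6): truth gives 0, best alternative gives 0.
(Remaining 2 profiles checked similarly; truth is weakly best in each.)
In every case the truthful bid is at least as good as any alternative, so it is a dominant strategy.

Yes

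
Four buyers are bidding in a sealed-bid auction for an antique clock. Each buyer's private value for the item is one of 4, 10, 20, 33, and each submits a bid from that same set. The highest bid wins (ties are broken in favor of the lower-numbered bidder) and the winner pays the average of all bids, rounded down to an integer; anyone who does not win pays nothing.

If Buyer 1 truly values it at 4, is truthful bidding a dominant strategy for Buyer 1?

Check each profile of the others' bids and compare truth against every alternative bid.
Others bid (10, 10, 10): truth gives 0, best alternative gives -6.
Others bid (4, 10, 10): truth gives 0, best alternative gives -4.
Others bid (10, 4, 10): truth gives 0, best alternative gives -4.
Others bid (10, 10, 4): truth gives 0, best alternative gives -4.
Others bid (4, 4, 10): truth gives 0, best alternative gives -3.
Others bid (4, 10, 4): truth gives 0, best alternative gives -3.
(Remaining 58 profiles checked similarly; truth is weakly best in each.)
In every case the truthful bid is at least as good as any alternative, so it is a dominant strategy.

Yes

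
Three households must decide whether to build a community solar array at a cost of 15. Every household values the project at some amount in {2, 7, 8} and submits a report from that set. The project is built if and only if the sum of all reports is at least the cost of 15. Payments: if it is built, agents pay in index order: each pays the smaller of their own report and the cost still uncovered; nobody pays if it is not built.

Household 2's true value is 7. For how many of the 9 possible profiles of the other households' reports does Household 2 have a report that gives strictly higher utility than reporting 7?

Others report (7, 7): truth gives 0; report 2 gives 5 > 0. Violating.
Others report (7, 8): truth gives 0; report 2 gives 5 > 0. Violating.
Others report (8, 7): truth gives 0; report 2 gives 5 > 0. Violating.
Others report (8, 8): truth gives 0; report 2 gives 5 > 0. Violating.
Others report (2, 2): truth gives 0; no alternative beats it.
Others report (2, 7): truth gives 0; no alternative beats it.
(Checking all 9 profiles: 4 have a profitable deviation, 5 do not.)

4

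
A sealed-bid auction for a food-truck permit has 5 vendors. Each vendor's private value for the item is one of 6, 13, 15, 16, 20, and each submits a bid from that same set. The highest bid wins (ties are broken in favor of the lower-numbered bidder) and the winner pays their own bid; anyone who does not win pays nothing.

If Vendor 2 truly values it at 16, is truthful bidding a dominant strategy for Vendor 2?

Consider the case where Vendor 1 bids 6, Vendor 3 bids 6, Vendor 4 bids 6 and Vendor 5 bids 6.
Truthful bid 16: wins, pays 16, utility 16 - 16 = 0.
Bid 13 instead: wins, pays 13, utility 16 - 13 = 3.
Since 3 > 0, bidding 13 is strictly better here, so truthful bidding is not dominant.

No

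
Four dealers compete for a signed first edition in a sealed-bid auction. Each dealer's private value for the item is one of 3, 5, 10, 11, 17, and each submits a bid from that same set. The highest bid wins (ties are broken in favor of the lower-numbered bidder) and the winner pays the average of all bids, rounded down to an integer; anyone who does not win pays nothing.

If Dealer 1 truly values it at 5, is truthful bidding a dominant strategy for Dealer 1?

Yes

Check each profile of the others' bids and compare truth against every alternative bid.
Others bid (3, 3, 5): truth gives 1, best alternative gives 0.
Others bid (3, 5, 3): truth gives 1, best alternative gives 0.
Others bid (3, 5, 5): truth gives 1, best alternative gives 0.
Others bid (5, 3, 3): truth gives 1, best alternative gives 0.
Others bid (5, 3, 5): truth gives 1, best alternative gives 0.
Others bid (5, 5, 3): truth gives 1, best alternative gives 0.
(Remaining 119 profiles checked similarly; truth is weakly best in each.)
In every case the truthful bid is at least as good as any alternative, so it is a dominant strategy.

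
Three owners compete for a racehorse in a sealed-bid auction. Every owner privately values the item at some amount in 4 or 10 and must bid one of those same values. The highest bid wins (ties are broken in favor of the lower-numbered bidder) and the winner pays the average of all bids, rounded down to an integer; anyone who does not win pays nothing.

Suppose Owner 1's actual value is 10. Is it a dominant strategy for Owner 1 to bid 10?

No

Consider the case where Owner 2 bids 4 and Owner 3 bids 4.
Truthful bid 10: wins, pays 6, utility 10 - 6 = 4.
Bid 4 instead: wins, pays 4, utility 10 - 4 = 6.
Since 6 > 4, bidding 4 is strictly better here, so truthful bidding is not dominant.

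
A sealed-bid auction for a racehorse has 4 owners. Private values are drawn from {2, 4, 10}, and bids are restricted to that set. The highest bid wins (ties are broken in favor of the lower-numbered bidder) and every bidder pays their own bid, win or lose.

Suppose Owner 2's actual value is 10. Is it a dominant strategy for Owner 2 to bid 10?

No

Consider the case where Owner 1 bids 2, Owner 3 bids 2 and Owner 4 bids 2.
Truthful bid 10: wins, pays 10, utility 10 - 10 = 0.
Bid 4 instead: wins, pays 4, utility 10 - 4 = 6.
Since 6 > 0, bidding 4 is strictly better here, so truthful bidding is not dominant.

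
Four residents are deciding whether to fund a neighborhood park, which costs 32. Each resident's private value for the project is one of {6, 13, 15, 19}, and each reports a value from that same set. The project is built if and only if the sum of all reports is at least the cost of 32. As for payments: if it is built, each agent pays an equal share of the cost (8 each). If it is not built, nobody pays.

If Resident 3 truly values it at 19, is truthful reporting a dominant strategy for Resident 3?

Yes

Check each profile of the others' reports and compare truth against every alternative report.
Others report (6, 6, 6): truth gives 11, best alternative gives 11.
Others report (6, 6, 13): truth gives 11, best alternative gives 11.
Others report (6, 6, 15): truth gives 11, best alternative gives 11.
Others report (6, 6, 19): truth gives 11, best alternative gives 11.
Others report (6, 13, 6): truth gives 11, best alternative gives 11.
Others report (6, 13, 13): truth gives 11, best alternative gives 11.
(Remaining 58 profiles checked similarly; truth is weakly best in each.)
In every case the truthful report is at least as good as any alternative, so it is a dominant strategy.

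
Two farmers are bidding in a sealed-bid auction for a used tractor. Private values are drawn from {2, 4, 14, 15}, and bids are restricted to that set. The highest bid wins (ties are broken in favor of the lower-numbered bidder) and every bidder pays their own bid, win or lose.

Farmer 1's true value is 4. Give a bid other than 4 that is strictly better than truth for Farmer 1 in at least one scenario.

Suppose Farmer 2 bids 2.
Bid 4: wins, pays 4, utility 4 - 4 = 0.
Bid 2: wins, pays 2, utility 4 - 2 = 2.
So bidding 2 beats truth here (2 > 0).

2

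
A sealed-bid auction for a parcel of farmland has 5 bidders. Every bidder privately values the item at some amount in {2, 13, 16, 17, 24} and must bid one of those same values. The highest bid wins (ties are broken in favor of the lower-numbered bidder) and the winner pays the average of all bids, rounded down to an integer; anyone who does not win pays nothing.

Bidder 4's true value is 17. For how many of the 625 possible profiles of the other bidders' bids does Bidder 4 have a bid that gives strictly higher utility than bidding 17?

151

Others bid (2, 2, 2, 2): truth gives 12; bid 13 gives 13 > 12. Violating.
Others bid (2, 2, 2, 13): truth gives 10; bid 13 gives 11 > 10. Violating.
Others bid (2, 2, 2, 24): truth gives 0; bid 24 gives 7 > 0. Violating.
Others bid (2, 2, 13, 16): truth gives 7; bid 16 gives 8 > 7. Violating.
Others bid (2, 2, 2, 16): truth gives 10; no alternative beats it.
Others bid (2, 2, 2, 17): truth gives 9; no alternative beats it.
(Checking all 625 profiles: 151 have a profitable deviation, 474 do not.)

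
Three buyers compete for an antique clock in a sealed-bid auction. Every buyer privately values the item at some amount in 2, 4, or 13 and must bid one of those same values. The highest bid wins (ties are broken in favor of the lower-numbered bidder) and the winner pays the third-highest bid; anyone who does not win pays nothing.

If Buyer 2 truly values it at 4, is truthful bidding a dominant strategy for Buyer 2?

No

Consider the case where Buyer 1 bids 2 and Buyer 3 bids 13.
Truthful bid 4: loses, pays 0, utility 0.
Bid 13 instead: wins, pays 2, utility 4 - 2 = 2.
Since 2 > 0, bidding 13 is strictly better here, so truthful bidding is not dominant.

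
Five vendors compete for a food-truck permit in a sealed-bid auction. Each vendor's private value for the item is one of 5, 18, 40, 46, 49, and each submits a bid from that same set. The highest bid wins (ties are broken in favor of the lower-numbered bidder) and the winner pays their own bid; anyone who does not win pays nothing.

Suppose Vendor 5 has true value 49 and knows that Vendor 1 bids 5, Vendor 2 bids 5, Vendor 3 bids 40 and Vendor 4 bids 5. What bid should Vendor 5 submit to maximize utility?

Bid 5: loses, pays 0, utility 0.
Bid 18: loses, pays 0, utility 0.
Bid 40: loses, pays 0, utility 0.
Bid 46: wins, pays 46, utility 49 - 46 = 3.
Bid 49: wins, pays 49, utility 49 - 49 = 0.
The best choice is 46 with utility 3.

46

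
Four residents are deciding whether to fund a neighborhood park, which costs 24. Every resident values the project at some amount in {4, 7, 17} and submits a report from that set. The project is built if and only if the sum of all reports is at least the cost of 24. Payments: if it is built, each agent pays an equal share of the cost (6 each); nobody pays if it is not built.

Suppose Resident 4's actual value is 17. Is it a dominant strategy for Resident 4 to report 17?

Yes

Check each profile of the others' reports and compare truth against every alternative report.
Others report (4, 4, 4): truth gives 11, best alternative gives 0.
Others report (4, 4, 7): truth gives 11, best alternative gives 0.
Others report (4, 7, 4): truth gives 11, best alternative gives 0.
Others report (7, 4, 4): truth gives 11, best alternative gives 0.
Others report (4, 4, 17): truth gives 11, best alternative gives 11.
Others report (4, 7, 7): truth gives 11, best alternative gives 11.
(Remaining 21 profiles checked similarly; truth is weakly best in each.)
In every case the truthful report is at least as good as any alternative, so it is a dominant strategy.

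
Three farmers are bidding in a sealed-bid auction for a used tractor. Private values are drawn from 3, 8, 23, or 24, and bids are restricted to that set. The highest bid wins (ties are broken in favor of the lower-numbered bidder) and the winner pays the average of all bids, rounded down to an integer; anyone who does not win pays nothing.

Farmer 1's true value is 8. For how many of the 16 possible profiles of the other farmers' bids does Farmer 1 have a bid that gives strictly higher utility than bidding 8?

1

Others bid (3, 3): truth gives 4; bid 3 gives 5 > 4. Violating.
Others bid (3, 8): truth gives 2; no alternative beats it.
Others bid (3, 23): truth gives 0; no alternative beats it.
(Checking all 16 profiles: 1 has a profitable deviation, 15 do not.)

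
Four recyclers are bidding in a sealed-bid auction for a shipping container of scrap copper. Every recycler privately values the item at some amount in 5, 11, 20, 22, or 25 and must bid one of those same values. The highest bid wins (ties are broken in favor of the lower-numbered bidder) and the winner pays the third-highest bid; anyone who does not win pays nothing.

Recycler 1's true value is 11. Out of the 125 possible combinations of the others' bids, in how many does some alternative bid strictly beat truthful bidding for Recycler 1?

Others bid (5, 5, 20): truth gives 0; bid 20 gives 6 > 0. Violating.
Others bid (5, 5, 22): truth gives 0; bid 22 gives 6 > 0. Violating.
Others bid (5, 5, 25): truth gives 0; bid 25 gives 6 > 0. Violating.
Others bid (5, 20, 5): truth gives 0; bid 20 gives 6 > 0. Violating.
Others bid (5, 5, 5): truth gives 6; no alternative beats it.
Others bid (5, 5, 11): truth gives 6; no alternative beats it.
(Checking all 125 profiles: 9 have a profitable deviation, 116 do not.)

9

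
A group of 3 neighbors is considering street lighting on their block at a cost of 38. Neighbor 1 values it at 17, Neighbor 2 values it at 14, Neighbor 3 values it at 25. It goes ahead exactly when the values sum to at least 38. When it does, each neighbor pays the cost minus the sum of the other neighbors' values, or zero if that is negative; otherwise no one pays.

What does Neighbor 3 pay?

7

Total value 56 ≥ cost 38, so the project is built.
The other neighbors' values sum to 31.
Cost minus that sum is 38 - 31 = 7.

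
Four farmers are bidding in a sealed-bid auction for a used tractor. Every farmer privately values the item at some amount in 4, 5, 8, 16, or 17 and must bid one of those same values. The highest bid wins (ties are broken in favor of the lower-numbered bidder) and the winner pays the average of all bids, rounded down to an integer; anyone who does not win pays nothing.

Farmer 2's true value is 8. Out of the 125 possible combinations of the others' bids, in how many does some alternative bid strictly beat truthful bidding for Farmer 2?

Others bid (4, 4, 4): truth gives 3; bid 5 gives 4 > 3. Violating.
Others bid (4, 4, 5): truth gives 3; bid 5 gives 4 > 3. Violating.
Others bid (4, 5, 4): truth gives 3; bid 5 gives 4 > 3. Violating.
Others bid (4, 5, 5): truth gives 3; bid 5 gives 4 > 3. Violating.
Others bid (4, 4, 8): truth gives 2; no alternative beats it.
Others bid (4, 4, 16): truth gives 0; no alternative beats it.
(Checking all 125 profiles: 4 have a profitable deviation, 121 do not.)

4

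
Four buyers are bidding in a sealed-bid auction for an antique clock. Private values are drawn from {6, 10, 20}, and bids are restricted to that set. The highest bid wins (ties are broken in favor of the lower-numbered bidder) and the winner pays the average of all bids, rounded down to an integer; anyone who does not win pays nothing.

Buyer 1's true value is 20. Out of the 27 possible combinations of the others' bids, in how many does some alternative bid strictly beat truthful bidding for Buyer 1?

8

Others bid (6, 6, 6): truth gives 11; bid 6 gives 14 > 11. Violating.
Others bid (6, 6, 10): truth gives 10; bid 10 gives 12 > 10. Violating.
Others bid (6, 10, 6): truth gives 10; bid 10 gives 12 > 10. Violating.
Others bid (6, 10, 10): truth gives 9; bid 10 gives 11 > 9. Violating.
Others bid (6, 6, 20): truth gives 7; no alternative beats it.
Others bid (6, 10, 20): truth gives 6; no alternative beats it.
(Checking all 27 profiles: 8 have a profitable deviation, 19 do not.)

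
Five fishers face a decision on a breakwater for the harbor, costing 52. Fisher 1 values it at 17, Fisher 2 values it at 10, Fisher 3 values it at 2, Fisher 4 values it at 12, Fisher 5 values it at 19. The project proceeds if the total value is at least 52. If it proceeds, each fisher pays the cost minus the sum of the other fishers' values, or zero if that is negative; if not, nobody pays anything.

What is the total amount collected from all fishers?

Total value 60 ≥ cost 52, so it is built.
Fisher 1: others sum to 43; max(0, 52 - 43) = 9.
Fisher 2: others sum to 50; max(0, 52 - 50) = 2.
Fisher 3: others sum to 58; max(0, 52 - 58) = 0.
Fisher 4: others sum to 48; max(0, 52 - 48) = 4.
Fisher 5: others sum to 41; max(0, 52 - 41) = 11.
Total collected = 9 + 2 + 0 + 4 + 11 = 26.

26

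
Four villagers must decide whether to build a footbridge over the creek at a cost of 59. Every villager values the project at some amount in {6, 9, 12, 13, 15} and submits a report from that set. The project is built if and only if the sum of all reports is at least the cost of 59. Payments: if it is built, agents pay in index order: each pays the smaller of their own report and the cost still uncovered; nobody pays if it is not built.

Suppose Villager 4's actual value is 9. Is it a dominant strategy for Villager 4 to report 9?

Yes

Check each profile of the others' reports and compare truth against every alternative report.
Others report (6, 6, 6): truth gives 0, best alternative gives 0.
Others report (6, 6, 9): truth gives 0, best alternative gives 0.
Others report (6, 6, 12): truth gives 0, best alternative gives 0.
Others report (6, 6, 13): truth gives 0, best alternative gives 0.
Others report (6, 6, 15): truth gives 0, best alternative gives 0.
Others report (6, 9, 6): truth gives 0, best alternative gives 0.
(Remaining 119 profiles checked similarly; truth is weakly best in each.)
In every case the truthful report is at least as good as any alternative, so it is a dominant strategy.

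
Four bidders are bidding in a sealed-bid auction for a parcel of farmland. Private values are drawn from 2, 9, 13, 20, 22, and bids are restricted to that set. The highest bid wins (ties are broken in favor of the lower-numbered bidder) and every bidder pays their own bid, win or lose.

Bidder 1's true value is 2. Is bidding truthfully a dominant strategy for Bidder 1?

Yes

Check each profile of the others' bids and compare truth against every alternative bid.
Others bid (2, 2, 2): truth gives 0, best alternative gives -7.
Others bid (2, 2, 13): truth gives -2, best alternative gives -9.
Others bid (2, 2, 20): truth gives -2, best alternative gives -9.
Others bid (2, 2, 22): truth gives -2, best alternative gives -9.
Others bid (2, 9, 13): truth gives -2, best alternative gives -9.
Others bid (2, 9, 20): truth gives -2, best alternative gives -9.
(Remaining 119 profiles checked similarly; truth is weakly best in each.)
In every case the truthful bid is at least as good as any alternative, so it is a dominant strategy.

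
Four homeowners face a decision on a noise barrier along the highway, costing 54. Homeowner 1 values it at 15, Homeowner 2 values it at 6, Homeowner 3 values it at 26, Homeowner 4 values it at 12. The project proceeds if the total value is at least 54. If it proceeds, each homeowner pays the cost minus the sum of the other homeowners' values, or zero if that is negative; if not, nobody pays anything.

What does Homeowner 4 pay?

7

Total value 59 ≥ cost 54, so the project is built.
The other homeowners' values sum to 47.
Cost minus that sum is 54 - 47 = 7.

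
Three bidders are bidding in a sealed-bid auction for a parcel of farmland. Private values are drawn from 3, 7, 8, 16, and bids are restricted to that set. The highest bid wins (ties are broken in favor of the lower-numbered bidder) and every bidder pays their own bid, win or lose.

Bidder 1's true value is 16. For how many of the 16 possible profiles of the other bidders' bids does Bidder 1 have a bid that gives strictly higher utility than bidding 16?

9

Others bid (3, 3): truth gives 0; bid 3 gives 13 > 0. Violating.
Others bid (3, 7): truth gives 0; bid 7 gives 9 > 0. Violating.
Others bid (3, 8): truth gives 0; bid 8 gives 8 > 0. Violating.
Others bid (7, 3): truth gives 0; bid 7 gives 9 > 0. Violating.
Others bid (3, 16): truth gives 0; no alternative beats it.
Others bid (7, 16): truth gives 0; no alternative beats it.
(Checking all 16 profiles: 9 have a profitable deviation, 7 do not.)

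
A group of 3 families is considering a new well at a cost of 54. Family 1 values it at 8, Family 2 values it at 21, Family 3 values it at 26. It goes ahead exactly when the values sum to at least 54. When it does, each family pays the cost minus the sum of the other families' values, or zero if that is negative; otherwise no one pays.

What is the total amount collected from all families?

52

Total value 55 ≥ cost 54, so it is built.
Family 1: others sum to 47; max(0, 54 - 47) = 7.
Family 2: others sum to 34; max(0, 54 - 34) = 20.
Family 3: others sum to 29; max(0, 54 - 29) = 25.
Total collected = 7 + 20 + 25 = 52.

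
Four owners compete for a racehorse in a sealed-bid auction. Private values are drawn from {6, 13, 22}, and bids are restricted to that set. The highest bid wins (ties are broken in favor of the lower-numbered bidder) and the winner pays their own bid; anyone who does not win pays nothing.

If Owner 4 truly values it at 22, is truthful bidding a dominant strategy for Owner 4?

No

Consider the case where Owner 1 bids 6, Owner 2 bids 6 and Owner 3 bids 6.
Truthful bid 22: wins, pays 22, utility 22 - 22 = 0.
Bid 13 instead: wins, pays 13, utility 22 - 13 = 9.
Since 9 > 0, bidding 13 is strictly better here, so truthful bidding is not dominant.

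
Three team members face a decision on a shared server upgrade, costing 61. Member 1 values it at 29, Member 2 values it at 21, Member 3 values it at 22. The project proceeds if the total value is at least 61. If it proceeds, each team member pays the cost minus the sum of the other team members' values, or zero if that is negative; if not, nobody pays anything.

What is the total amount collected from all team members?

Total value 72 ≥ cost 61, so it is built.
Member 1: others sum to 43; max(0, 61 - 43) = 18.
Member 2: others sum to 51; max(0, 61 - 51) = 10.
Member 3: others sum to 50; max(0, 61 - 50) = 11.
Total collected = 18 + 10 + 11 = 39.

39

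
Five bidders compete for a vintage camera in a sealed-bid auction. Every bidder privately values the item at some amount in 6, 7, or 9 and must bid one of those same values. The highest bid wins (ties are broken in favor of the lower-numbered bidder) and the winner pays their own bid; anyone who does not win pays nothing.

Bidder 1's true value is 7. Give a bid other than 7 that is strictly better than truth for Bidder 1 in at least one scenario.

6

Suppose Bidder 2 bids 6, Bidder 3 bids 6, Bidder 4 bids 6 and Bidder 5 bids 6.
Bid 7: wins, pays 7, utility 7 - 7 = 0.
Bid 6: wins, pays 6, utility 7 - 6 = 1.
So bidding 6 beats truth here (1 > 0).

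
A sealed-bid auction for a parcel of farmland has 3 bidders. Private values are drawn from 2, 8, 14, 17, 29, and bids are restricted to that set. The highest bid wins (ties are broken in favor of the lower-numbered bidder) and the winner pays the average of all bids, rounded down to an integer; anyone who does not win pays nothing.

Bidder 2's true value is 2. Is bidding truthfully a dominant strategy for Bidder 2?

Check each profile of the others' bids and compare truth against every alternative bid.
Others bid (2, 8): truth gives 0, best alternative gives -4.
Others bid (2, 2): truth gives 0, best alternative gives -2.
Others bid (2, 14): truth gives 0, best alternative gives 0.
Others bid (2, 17): truth gives 0, best alternative gives 0.
Others bid (2, 29): truth gives 0, best alternative gives 0.
Others bid (8, 2): truth gives 0, best alternative gives 0.
(Remaining 19 profiles checked similarly; truth is weakly best in each.)
In every case the truthful bid is at least as good as any alternative, so it is a dominant strategy.

Yes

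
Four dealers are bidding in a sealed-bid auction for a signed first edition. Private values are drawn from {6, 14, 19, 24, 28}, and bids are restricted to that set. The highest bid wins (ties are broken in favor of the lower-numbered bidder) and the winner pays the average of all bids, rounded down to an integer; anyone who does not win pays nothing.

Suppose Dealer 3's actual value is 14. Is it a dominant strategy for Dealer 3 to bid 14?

Consider the case where Dealer 1 bids 6, Dealer 2 bids 6 and Dealer 4 bids 19.
Truthful bid 14: loses, pays 0, utility 0.
Bid 19 instead: wins, pays 12, utility 14 - 12 = 2.
Since 2 > 0, bidding 19 is strictly better here, so truthful bidding is not dominant.

No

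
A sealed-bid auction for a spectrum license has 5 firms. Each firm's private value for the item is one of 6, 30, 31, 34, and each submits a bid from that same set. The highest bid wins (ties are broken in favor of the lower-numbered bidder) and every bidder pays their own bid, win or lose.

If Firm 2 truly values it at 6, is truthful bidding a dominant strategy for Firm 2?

Check each profile of the others' bids and compare truth against every alternative bid.
Others bid (34, 6, 6, 6): truth gives -6, best alternative gives -30.
Others bid (34, 6, 6, 30): truth gives -6, best alternative gives -30.
Others bid (34, 6, 6, 31): truth gives -6, best alternative gives -30.
Others bid (34, 6, 6, 34): truth gives -6, best alternative gives -30.
Others bid (34, 6, 30, 6): truth gives -6, best alternative gives -30.
Others bid (34, 6, 30, 30): truth gives -6, best alternative gives -30.
(Remaining 250 profiles checked similarly; truth is weakly best in each.)
In every case the truthful bid is at least as good as any alternative, so it is a dominant strategy.

Yes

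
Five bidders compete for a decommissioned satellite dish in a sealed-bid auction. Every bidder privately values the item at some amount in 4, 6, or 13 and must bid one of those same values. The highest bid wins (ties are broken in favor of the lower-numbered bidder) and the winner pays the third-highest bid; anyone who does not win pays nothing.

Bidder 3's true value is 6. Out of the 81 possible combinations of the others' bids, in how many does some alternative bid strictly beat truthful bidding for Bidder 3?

4

Others bid (4, 4, 4, 13): truth gives 0; bid 13 gives 2 > 0. Violating.
Others bid (4, 4, 13, 4): truth gives 0; bid 13 gives 2 > 0. Violating.
Others bid (4, 6, 4, 4): truth gives 0; bid 13 gives 2 > 0. Violating.
Others bid (6, 4, 4, 4): truth gives 0; bid 13 gives 2 > 0. Violating.
Others bid (4, 4, 4, 4): truth gives 2; no alternative beats it.
Others bid (4, 4, 4, 6): truth gives 2; no alternative beats it.
(Checking all 81 profiles: 4 have a profitable deviation, 77 do not.)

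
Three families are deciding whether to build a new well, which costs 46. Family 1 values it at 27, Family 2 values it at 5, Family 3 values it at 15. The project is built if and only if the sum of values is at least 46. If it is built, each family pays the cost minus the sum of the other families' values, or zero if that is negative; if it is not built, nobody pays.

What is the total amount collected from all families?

Total value 47 ≥ cost 46, so it is built.
Family 1: others sum to 20; max(0, 46 - 20) = 26.
Family 2: others sum to 42; max(0, 46 - 42) = 4.
Family 3: others sum to 32; max(0, 46 - 32) = 14.
Total collected = 26 + 4 + 14 = 44.

44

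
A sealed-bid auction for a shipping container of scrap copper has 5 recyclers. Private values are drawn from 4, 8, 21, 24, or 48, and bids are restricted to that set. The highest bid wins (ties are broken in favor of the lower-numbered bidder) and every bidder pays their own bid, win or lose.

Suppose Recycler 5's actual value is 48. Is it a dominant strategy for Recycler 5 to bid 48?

Consider the case where Recycler 1 bids 4, Recycler 2 bids 4, Recycler 3 bids 4 and Recycler 4 bids 4.
Truthful bid 48: wins, pays 48, utility 48 - 48 = 0.
Bid 8 instead: wins, pays 8, utility 48 - 8 = 40.
Since 40 > 0, bidding 8 is strictly better here, so truthful bidding is not dominant.

No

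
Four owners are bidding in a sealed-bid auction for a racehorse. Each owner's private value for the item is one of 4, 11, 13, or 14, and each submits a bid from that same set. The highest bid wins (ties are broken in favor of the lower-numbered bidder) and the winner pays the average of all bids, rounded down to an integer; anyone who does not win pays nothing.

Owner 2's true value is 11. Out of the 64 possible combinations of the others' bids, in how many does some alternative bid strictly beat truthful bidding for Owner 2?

Others bid (4, 4, 13): truth gives 0; bid 13 gives 3 > 0. Violating.
Others bid (4, 4, 14): truth gives 0; bid 14 gives 2 > 0. Violating.
Others bid (4, 11, 13): truth gives 0; bid 13 gives 1 > 0. Violating.
Others bid (4, 11, 14): truth gives 0; bid 14 gives 1 > 0. Violating.
Others bid (4, 4, 4): truth gives 6; no alternative beats it.
Others bid (4, 4, 11): truth gives 4; no alternative beats it.
(Checking all 64 profiles: 19 have a profitable deviation, 45 do not.)

19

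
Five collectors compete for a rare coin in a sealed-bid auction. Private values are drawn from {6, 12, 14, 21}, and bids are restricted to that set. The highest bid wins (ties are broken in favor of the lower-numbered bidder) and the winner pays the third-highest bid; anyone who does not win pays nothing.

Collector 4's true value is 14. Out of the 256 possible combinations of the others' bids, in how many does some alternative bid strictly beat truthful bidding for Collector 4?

32

Others bid (6, 6, 6, 21): truth gives 0; bid 21 gives 8 > 0. Violating.
Others bid (6, 6, 12, 21): truth gives 0; bid 21 gives 2 > 0. Violating.
Others bid (6, 6, 14, 6): truth gives 0; bid 21 gives 8 > 0. Violating.
Others bid (6, 6, 14, 12): truth gives 0; bid 21 gives 2 > 0. Violating.
Others bid (6, 6, 6, 6): truth gives 8; no alternative beats it.
Others bid (6, 6, 6, 12): truth gives 8; no alternative beats it.
(Checking all 256 profiles: 32 have a profitable deviation, 224 do not.)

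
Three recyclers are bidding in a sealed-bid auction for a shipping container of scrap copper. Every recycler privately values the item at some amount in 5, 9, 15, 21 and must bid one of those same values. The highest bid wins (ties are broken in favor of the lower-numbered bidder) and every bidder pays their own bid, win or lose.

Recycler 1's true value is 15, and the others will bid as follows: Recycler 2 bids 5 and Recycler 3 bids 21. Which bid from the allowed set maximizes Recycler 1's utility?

Bid 5: loses but pays 5, utility -5.
Bid 9: loses but pays 9, utility -9.
Bid 15: loses but pays 15, utility -15.
Bid 21: wins, pays 21, utility 15 - 21 = -6.
The best choice is 5 with utility -5.

5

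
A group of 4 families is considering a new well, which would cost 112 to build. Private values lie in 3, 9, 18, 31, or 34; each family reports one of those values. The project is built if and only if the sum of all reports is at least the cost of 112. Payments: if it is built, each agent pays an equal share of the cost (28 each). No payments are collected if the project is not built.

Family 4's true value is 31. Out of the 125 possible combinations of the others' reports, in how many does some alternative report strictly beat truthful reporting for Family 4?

Others report (18, 31, 31): truth gives 0; report 34 gives 3 > 0. Violating.
Others report (31, 18, 31): truth gives 0; report 34 gives 3 > 0. Violating.
Others report (31, 31, 18): truth gives 0; report 34 gives 3 > 0. Violating.
Others report (3, 3, 3): truth gives 0; no alternative beats it.
Others report (3, 3, 9): truth gives 0; no alternative beats it.
(Checking all 125 profiles: 3 have a profitable deviation, 122 do not.)

3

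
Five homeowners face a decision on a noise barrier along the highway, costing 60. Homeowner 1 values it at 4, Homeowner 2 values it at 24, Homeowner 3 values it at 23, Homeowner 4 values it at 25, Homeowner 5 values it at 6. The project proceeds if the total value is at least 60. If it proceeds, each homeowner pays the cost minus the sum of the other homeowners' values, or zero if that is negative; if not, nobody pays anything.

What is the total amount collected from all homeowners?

6

Total value 82 ≥ cost 60, so it is built.
Homeowner 1: others sum to 78; max(0, 60 - 78) = 0.
Homeowner 2: others sum to 58; max(0, 60 - 58) = 2.
Homeowner 3: others sum to 59; max(0, 60 - 59) = 1.
Homeowner 4: others sum to 57; max(0, 60 - 57) = 3.
Homeowner 5: others sum to 76; max(0, 60 - 76) = 0.
Total collected = 0 + 2 + 1 + 3 + 0 = 6.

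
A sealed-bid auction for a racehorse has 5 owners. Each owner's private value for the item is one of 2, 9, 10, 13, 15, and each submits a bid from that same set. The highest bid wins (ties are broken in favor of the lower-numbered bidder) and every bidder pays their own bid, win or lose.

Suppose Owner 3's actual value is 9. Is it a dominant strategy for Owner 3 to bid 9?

Consider the case where Owner 1 bids 2, Owner 2 bids 2, Owner 4 bids 2 and Owner 5 bids 10.
Truthful bid 9: loses but pays 9, utility -9.
Bid 2 instead: loses but pays 2, utility -2.
Since -2 > -9, bidding 2 is strictly better here, so truthful bidding is not dominant.

No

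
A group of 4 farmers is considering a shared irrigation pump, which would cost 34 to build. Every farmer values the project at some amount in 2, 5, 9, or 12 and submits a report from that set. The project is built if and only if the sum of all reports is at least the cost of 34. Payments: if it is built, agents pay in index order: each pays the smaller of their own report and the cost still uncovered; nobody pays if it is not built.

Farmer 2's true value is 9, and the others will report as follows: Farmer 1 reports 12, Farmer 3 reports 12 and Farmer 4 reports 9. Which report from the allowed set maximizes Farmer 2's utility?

Report 2: project built, pays 2, utility 9 - 2 = 7.
Report 5: project built, pays 5, utility 9 - 5 = 4.
Report 9: project built, pays 9, utility 9 - 9 = 0.
Report 12: project built, pays 12, utility 9 - 12 = -3.
The best choice is 2 with utility 7.

2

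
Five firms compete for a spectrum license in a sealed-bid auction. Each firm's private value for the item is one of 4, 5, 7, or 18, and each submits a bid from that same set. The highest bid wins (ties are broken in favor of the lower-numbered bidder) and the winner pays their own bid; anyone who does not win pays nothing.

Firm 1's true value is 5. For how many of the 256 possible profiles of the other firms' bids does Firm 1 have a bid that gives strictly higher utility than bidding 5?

1

Others bid (4, 4, 4, 4): truth gives 0; bid 4 gives 1 > 0. Violating.
Others bid (4, 4, 4, 5): truth gives 0; no alternative beats it.
Others bid (4, 4, 4, 7): truth gives 0; no alternative beats it.
(Checking all 256 profiles: 1 has a profitable deviation, 255 do not.)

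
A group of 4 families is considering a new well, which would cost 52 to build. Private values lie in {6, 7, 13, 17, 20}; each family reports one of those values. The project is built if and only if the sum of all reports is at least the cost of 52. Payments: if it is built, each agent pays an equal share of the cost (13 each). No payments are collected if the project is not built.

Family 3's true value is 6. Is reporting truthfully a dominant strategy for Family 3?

Check each profile of the others' reports and compare truth against every alternative report.
Others report (6, 20, 20): truth gives -7, best alternative gives -7.
Others report (7, 20, 20): truth gives -7, best alternative gives -7.
Others report (13, 13, 20): truth gives -7, best alternative gives -7.
Others report (13, 17, 17): truth gives -7, best alternative gives -7.
Others report (13, 17, 20): truth gives -7, best alternative gives -7.
Others report (13, 20, 13): truth gives -7, best alternative gives -7.
(Remaining 119 profiles checked similarly; truth is weakly best in each.)
In every case the truthful report is at least as good as any alternative, so it is a dominant strategy.

Yes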